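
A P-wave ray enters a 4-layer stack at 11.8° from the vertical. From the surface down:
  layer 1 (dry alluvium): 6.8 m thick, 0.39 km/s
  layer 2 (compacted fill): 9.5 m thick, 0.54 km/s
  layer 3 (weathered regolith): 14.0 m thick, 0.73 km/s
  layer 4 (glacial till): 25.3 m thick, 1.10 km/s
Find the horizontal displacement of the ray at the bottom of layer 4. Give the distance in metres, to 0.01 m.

Apply Snell's law at each interface; in layer i the horizontal offset is hᵢ·tan θᵢ.
Layer 1: θ = 11.80°; offset = 6.8·tan 11.80° = 1.4206 m.
Layer 2: sin θ = 0.54·sin 11.8°/0.39 = 0.2831, θ = 16.45°; offset = 9.5·tan 16.45° = 2.8047 m.
Layer 3: sin θ = 0.73·sin 11.8°/0.39 = 0.3828, θ = 22.51°; offset = 14.0·tan 22.51° = 5.8006 m.
Layer 4: sin θ = 1.10·sin 11.8°/0.39 = 0.5768, θ = 35.22°; offset = 25.3·tan 35.22° = 17.8635 m.
Total horizontal offset = 27.8894 m.

27.89 m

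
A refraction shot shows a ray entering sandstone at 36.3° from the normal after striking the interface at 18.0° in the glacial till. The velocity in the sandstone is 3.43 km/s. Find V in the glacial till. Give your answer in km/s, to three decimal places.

Snell's law: sin 18.0°/V₁ = sin 36.3°/V₂.
V₁ = V₂·sin 18.0°/sin 36.3° = 3.43 × 0.5220 = 1.790 km/s.

1.790 km/s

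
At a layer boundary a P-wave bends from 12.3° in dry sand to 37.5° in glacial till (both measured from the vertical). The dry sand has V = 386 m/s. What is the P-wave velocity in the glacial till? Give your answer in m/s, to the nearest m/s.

1103 m/s

Snell's law: sin 12.3°/V₁ = sin 37.5°/V₂.
V₂ = V₁·sin 37.5°/sin 12.3° = 386 × 2.8576 = 1103.04 m/s.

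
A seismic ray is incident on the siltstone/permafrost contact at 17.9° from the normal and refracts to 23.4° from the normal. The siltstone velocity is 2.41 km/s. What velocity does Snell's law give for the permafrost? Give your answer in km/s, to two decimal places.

3.11 km/s

Snell's law: sin 17.9°/V₁ = sin 23.4°/V₂.
V₂ = V₁·sin 23.4°/sin 17.9° = 2.41 × 1.2921 = 3.11 km/s.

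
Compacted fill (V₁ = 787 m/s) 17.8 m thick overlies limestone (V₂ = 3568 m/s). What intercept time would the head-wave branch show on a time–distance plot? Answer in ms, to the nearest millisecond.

44 ms

tᵢ = 2h·√(V₂²−V₁²)/(V₁V₂).
√(V₂²−V₁²) = √(3568²−787²) = 3480.1 m/s.
tᵢ = 2·17.8·3480.1/(787·3568) = 0.04412 s.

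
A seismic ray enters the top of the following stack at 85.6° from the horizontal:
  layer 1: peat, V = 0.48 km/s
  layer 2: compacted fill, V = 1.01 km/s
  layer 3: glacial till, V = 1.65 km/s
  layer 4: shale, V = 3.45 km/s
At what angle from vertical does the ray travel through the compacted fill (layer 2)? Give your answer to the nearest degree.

From the normal: θ₁ = 90° − 85.6° = 4.4°.
Ray parameter p = sin 4.4° / 0.48 = 1.5983e-01 s/km.
sin θ_2 = p·V_2 = 1.5983e-01 × 1.01 = 0.1614.
θ_2 = 9.29° from the vertical.

9°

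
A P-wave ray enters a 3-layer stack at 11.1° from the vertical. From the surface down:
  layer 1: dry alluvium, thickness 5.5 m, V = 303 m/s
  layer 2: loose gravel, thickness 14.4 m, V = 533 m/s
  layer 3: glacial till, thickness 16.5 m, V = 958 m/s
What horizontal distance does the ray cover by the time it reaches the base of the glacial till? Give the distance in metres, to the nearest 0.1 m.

Apply Snell's law at each interface; in layer i the horizontal offset is hᵢ·tan θᵢ.
Layer 1: θ = 11.10°; offset = 5.5·tan 11.10° = 1.079 m.
Layer 2: sin θ = 533·sin 11.1°/303 = 0.3387, θ = 19.80°; offset = 14.4·tan 19.80° = 5.183 m.
Layer 3: sin θ = 958·sin 11.1°/303 = 0.6087, θ = 37.50°; offset = 16.5·tan 37.50° = 12.659 m.
Summing the layer offsets gives 18.921 m.

18.9 m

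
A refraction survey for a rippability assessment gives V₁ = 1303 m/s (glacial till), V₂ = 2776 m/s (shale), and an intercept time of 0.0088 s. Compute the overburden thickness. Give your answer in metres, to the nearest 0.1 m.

6.5 m

θ_c = arcsin(1303/2776) = 27.99°; cos θ_c = 0.8830.
tᵢ = 2h cos θ_c/V₁ ⇒ h = tᵢ·V₁/(2 cos θ_c) = 0.0088·1303/(2·0.8830) = 6.49 m.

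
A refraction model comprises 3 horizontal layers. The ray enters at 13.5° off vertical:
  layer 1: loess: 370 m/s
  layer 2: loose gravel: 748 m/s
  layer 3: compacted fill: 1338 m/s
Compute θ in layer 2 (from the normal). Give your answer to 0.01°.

Snell's law across each interface conserves sin θ / V, so sin θ_2 = V_2·sin θ₁/V₁.
sin θ_2 = 748 × sin 13.5° / 370 = 0.4719.
θ_2 = arcsin 0.4719 = 28.16°.

28.16°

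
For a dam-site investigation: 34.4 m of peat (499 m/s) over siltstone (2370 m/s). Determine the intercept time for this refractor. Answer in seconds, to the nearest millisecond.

tᵢ = 2h·√(V₂²−V₁²)/(V₁V₂).
√(V₂²−V₁²) = √(2370²−499²) = 2316.9 m/s.
tᵢ = 2·34.4·2316.9/(499·2370) = 0.13479 s.

0.135 s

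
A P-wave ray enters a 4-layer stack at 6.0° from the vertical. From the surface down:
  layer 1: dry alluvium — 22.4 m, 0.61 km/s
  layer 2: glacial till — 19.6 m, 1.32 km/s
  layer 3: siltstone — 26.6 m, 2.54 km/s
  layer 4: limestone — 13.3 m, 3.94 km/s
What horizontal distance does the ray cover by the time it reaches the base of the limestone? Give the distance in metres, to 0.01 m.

31.94 m

Apply Snell's law at each interface; in layer i the horizontal offset is hᵢ·tan θᵢ.
Layer 1: θ = 6.00°; offset = 22.4·tan 6.00° = 2.3543 m.
Layer 2: sin θ = 1.32·sin 6.0°/0.61 = 0.2262, θ = 13.07°; offset = 19.6·tan 13.07° = 4.5513 m.
Layer 3: sin θ = 2.54·sin 6.0°/0.61 = 0.4352, θ = 25.80°; offset = 26.6·tan 25.80° = 12.8596 m.
Layer 4: sin θ = 3.94·sin 6.0°/0.61 = 0.6752, θ = 42.47°; offset = 13.3·tan 42.47° = 12.1726 m.
Σ offsets = 31.9379 m.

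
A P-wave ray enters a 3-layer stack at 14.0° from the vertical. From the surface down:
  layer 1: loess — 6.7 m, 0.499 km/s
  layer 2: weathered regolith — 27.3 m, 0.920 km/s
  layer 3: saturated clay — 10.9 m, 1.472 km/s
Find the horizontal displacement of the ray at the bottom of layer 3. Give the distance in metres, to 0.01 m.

Apply Snell's law at each interface; in layer i the horizontal offset is hᵢ·tan θᵢ.
Layer 1: θ = 14.00°; offset = 6.7·tan 14.00° = 1.6705 m.
Layer 2: sin θ = 0.920·sin 14.0°/0.499 = 0.4460, θ = 26.49°; offset = 27.3·tan 26.49° = 13.6048 m.
Layer 3: sin θ = 1.472·sin 14.0°/0.499 = 0.7136, θ = 45.53°; offset = 10.9·tan 45.53° = 11.1044 m.
Summing the layer offsets gives 26.3798 m.

26.38 m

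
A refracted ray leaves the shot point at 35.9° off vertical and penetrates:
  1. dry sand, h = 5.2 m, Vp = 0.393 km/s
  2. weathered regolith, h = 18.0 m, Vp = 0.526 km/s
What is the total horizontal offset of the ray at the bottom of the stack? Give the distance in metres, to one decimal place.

26.6 m

Apply Snell's law at each interface; in layer i the horizontal offset is hᵢ·tan θᵢ.
Layer 1: θ = 35.90°; offset = 5.2·tan 35.90° = 3.764 m.
Layer 2: sin θ = 0.526·sin 35.9°/0.393 = 0.7848, θ = 51.70°; offset = 18.0·tan 51.70° = 22.795 m.
Σ offsets = 26.559 m.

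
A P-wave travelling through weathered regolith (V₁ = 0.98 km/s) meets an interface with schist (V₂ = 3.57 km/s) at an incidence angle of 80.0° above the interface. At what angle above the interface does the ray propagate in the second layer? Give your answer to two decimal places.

Convert to the normal: θ₁ = 90° − 80.0° = 10.0°.
sin θ₁/V₁ = sin θ₂/V₂ ⇒ sin θ₂ = 3.57·sin 10.0°/0.98 = 3.57·0.1736/0.98 = 0.6326.
θ₂ = sin⁻¹(0.6326) = 39.24° (from vertical).
From the interface: 90° − 39.24° = 50.76°.

50.76°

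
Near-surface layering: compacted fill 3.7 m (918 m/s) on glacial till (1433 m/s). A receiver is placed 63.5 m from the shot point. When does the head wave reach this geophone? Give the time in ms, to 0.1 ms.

50.5 ms

t = x/V₂ + 2h·√(V₂²−V₁²)/(V₁V₂).
√(V₂²−V₁²) = √(1433²−918²) = 1100.3 m/s; delay term = 2·3.7·1100.3/(918·1433) = 0.00619 s.
t = 63.5/1433 + 0.00619 = 0.05050 s.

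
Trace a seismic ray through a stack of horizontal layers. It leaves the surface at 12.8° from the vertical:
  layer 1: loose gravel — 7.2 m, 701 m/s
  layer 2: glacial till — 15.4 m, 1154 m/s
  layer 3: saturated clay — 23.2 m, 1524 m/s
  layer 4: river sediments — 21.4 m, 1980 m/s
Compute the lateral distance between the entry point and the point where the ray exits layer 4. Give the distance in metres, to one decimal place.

37.6 m

p = sin θ₁/V₁ = sin 12.8°/701 = 3.1605e-04 s/m is conserved through the stack.
Layer 1: θ = 12.80°; offset = 7.2·tan 12.80° = 1.636 m.
Layer 2: sin θ = p·1154 = 0.3647 → θ = 21.39°; offset = 15.4·tan 21.39° = 6.032 m.
Layer 3: sin θ = p·1524 = 0.4817 → θ = 28.79°; offset = 23.2·tan 28.79° = 12.751 m.
Layer 4: sin θ = p·1980 = 0.6258 → θ = 38.74°; offset = 21.4·tan 38.74° = 17.168 m.
Total horizontal offset = 37.587 m.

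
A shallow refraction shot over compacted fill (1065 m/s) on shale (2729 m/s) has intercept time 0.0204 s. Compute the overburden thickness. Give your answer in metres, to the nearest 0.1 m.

h = tᵢ·V₁·V₂ / (2·√(V₂²−V₁²)).
√(V₂²−V₁²) = √(2729² − 1065²) = 2512.6 m/s.
h = 0.0204 s × 1065 × 2729 / (2 × 2512.6) = 11.80 m.

11.8 m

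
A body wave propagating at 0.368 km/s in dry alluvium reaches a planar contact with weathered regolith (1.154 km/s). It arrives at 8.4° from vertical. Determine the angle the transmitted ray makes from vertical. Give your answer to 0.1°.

sin θ₁/V₁ = sin θ₂/V₂ ⇒ sin θ₂ = 1.154·sin 8.4°/0.368 = 1.154·0.1461/0.368 = 0.4581.
θ₂ = sin⁻¹(0.4581) = 27.26° (from vertical).

27.3°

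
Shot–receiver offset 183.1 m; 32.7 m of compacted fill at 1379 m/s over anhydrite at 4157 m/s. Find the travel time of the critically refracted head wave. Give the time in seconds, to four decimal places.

t = x/V₂ + 2h·√(V₂²−V₁²)/(V₁V₂).
√(V₂²−V₁²) = √(4157²−1379²) = 3921.6 m/s; delay term = 2·32.7·3921.6/(1379·4157) = 0.04474 s.
t = 183.1/4157 + 0.04474 = 0.08879 s.

0.0888 s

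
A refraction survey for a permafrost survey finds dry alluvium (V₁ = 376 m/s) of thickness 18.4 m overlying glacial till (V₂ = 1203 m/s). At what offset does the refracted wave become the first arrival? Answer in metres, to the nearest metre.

51 m

x_cross = 2h·√((V₂+V₁)/(V₂−V₁)).
(V₂+V₁)/(V₂−V₁) = (1203+376)/(1203−376) = 1.9093; √ = 1.3818.
x_cross = 2·18.4·1.3818 = 50.85 m.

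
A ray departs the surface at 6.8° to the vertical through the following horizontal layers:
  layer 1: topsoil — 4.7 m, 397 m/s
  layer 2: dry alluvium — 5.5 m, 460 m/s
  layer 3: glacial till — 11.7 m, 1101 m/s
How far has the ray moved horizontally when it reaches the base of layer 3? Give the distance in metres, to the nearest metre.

Apply Snell's law at each interface; in layer i the horizontal offset is hᵢ·tan θᵢ.
Layer 1: θ = 6.80°; offset = 4.7·tan 6.80° = 0.560 m.
Layer 2: sin θ = 460·sin 6.8°/397 = 0.1372, θ = 7.89°; offset = 5.5·tan 7.89° = 0.762 m.
Layer 3: sin θ = 1101·sin 6.8°/397 = 0.3284, θ = 19.17°; offset = 11.7·tan 19.17° = 4.067 m.
Summing the layer offsets gives 5.390 m.

5 m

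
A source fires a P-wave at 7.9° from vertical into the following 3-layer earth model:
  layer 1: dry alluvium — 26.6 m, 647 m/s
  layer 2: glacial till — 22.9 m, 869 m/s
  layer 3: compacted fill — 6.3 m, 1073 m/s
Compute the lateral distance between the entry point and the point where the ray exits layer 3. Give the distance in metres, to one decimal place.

Ray parameter p = sin 7.9° / 647 m/s = 2.1243e-04 s/m.
Layer 1: θ = 7.90°; offset = 26.6·tan 7.90° = 3.691 m.
Layer 2: sin θ = p·869 = 0.1846 → θ = 10.64°; offset = 22.9·tan 10.64° = 4.301 m.
Layer 3: sin θ = p·1073 = 0.2279 → θ = 13.18°; offset = 6.3·tan 13.18° = 1.475 m.
Summing the layer offsets gives 9.467 m.

9.5 m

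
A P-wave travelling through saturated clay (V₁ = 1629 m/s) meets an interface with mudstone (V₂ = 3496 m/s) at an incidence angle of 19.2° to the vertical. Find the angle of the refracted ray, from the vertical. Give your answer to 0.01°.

44.89°

sin θ₁/V₁ = sin θ₂/V₂ ⇒ sin θ₂ = 3496·sin 19.2°/1629 = 3496·0.3289/1629 = 0.7058.
θ₂ = sin⁻¹(0.7058) = 44.89° (from vertical).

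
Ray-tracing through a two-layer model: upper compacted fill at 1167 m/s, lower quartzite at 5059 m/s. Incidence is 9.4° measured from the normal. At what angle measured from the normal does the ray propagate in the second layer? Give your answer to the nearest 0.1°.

45.1°

Snell's law: sin θ₂ = (V₂/V₁)·sin θ₁ = (5059/1167)·sin 9.4° = 0.7080.
θ₂ = arcsin 0.7080 = 45.07° from the normal.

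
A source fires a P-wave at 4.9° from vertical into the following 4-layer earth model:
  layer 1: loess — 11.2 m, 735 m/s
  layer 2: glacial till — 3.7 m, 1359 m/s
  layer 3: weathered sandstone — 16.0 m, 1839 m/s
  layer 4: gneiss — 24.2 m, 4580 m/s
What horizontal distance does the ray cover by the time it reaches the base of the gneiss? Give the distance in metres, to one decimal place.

20.3 m

p = sin θ₁/V₁ = sin 4.9°/735 = 1.1621e-04 s/m is conserved through the stack.
Layer 1: θ = 4.90°; offset = 11.2·tan 4.90° = 0.960 m.
Layer 2: sin θ = p·1359 = 0.1579 → θ = 9.09°; offset = 3.7·tan 9.09° = 0.592 m.
Layer 3: sin θ = p·1839 = 0.2137 → θ = 12.34°; offset = 16.0·tan 12.34° = 3.500 m.
Layer 4: sin θ = p·4580 = 0.5323 → θ = 32.16°; offset = 24.2·tan 32.16° = 15.215 m.
Σ offsets = 20.267 m.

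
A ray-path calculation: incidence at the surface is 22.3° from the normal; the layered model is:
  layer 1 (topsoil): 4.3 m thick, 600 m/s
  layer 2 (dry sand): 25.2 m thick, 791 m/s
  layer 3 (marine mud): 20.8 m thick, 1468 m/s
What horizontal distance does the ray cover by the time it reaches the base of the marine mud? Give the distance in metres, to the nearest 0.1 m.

p = sin θ₁/V₁ = sin 22.3°/600 = 6.3243e-04 s/m is conserved through the stack.
Layer 1: θ = 22.30°; offset = 4.3·tan 22.30° = 1.764 m.
Layer 2: sin θ = p·791 = 0.5002 → θ = 30.02°; offset = 25.2·tan 30.02° = 14.559 m.
Layer 3: sin θ = p·1468 = 0.9284 → θ = 68.19°; offset = 20.8·tan 68.19° = 51.970 m.
Σ offsets = 68.292 m.

68.3 m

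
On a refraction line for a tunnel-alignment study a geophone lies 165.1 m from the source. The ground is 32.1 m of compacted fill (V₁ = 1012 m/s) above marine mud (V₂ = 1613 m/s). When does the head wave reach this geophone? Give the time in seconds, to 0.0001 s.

t = x/V₂ + 2h·√(V₂²−V₁²)/(V₁V₂).
√(V₂²−V₁²) = √(1613²−1012²) = 1256.0 m/s; delay term = 2·32.1·1256.0/(1012·1613) = 0.04940 s.
t = 165.1/1613 + 0.04940 = 0.15176 s.

0.1518 s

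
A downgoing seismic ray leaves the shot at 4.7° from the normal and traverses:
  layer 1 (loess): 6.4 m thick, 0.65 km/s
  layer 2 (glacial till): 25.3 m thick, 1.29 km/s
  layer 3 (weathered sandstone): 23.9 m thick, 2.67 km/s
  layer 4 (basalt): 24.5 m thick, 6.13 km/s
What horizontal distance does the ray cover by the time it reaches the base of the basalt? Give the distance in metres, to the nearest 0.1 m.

Ray parameter p = sin 4.7° / 0.65 km/s = 1.2606e-01 s/km.
Layer 1: θ = 4.70°; offset = 6.4·tan 4.70° = 0.526 m.
Layer 2: sin θ = p·1.29 = 0.1626 → θ = 9.36°; offset = 25.3·tan 9.36° = 4.170 m.
Layer 3: sin θ = p·2.67 = 0.3366 → θ = 19.67°; offset = 23.9·tan 19.67° = 8.543 m.
Layer 4: sin θ = p·6.13 = 0.7727 → θ = 50.60°; offset = 24.5·tan 50.60° = 29.828 m.
Summing the layer offsets gives 43.066 m.

43.1 m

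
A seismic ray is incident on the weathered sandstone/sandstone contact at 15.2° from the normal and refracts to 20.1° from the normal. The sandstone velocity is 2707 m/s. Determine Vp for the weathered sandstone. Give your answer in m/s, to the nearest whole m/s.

2065 m/s

Snell's law: sin 15.2°/V₁ = sin 20.1°/V₂.
V₁ = V₂·sin 15.2°/sin 20.1° = 2707 × 0.7629 = 2065.26 m/s.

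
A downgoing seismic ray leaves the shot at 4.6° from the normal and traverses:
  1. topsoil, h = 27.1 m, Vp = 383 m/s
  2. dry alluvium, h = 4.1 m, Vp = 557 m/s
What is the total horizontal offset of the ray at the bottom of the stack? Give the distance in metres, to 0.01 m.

2.66 m

Ray parameter p = sin 4.6° / 383 m/s = 2.0940e-04 s/m.
Layer 1: θ = 4.60°; offset = 27.1·tan 4.60° = 2.1804 m.
Layer 2: sin θ = p·557 = 0.1166 → θ = 6.70°; offset = 4.1·tan 6.70° = 0.4815 m.
Σ offsets = 2.6619 m.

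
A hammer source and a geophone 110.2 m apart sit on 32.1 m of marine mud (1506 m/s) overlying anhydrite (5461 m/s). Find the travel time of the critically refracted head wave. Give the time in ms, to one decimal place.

θ_c = arcsin(V₁/V₂) = arcsin(1506/5461) = 16.01°, cos θ_c = 0.9612.
Intercept time tᵢ = 2h cos θ_c / V₁ = 2·32.1·0.9612/1506 = 0.04098 s.
t = x/V₂ + tᵢ = 110.2/5461 + 0.04098 = 0.06116 s.

61.2 ms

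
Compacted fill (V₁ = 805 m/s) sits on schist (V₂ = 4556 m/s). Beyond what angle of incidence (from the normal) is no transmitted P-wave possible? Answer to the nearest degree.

Critical incidence: sin θ_c = V₁/V₂ = 805/4556 = 0.1767.
θ_c = arcsin 0.1767 = 10.18°.

10°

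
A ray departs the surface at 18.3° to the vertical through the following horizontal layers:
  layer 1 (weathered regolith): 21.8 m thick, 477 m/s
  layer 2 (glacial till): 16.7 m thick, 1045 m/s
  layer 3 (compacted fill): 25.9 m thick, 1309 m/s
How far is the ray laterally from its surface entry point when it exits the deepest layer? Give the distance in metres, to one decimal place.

67.0 m

Apply Snell's law at each interface; in layer i the horizontal offset is hᵢ·tan θᵢ.
Layer 1: θ = 18.30°; offset = 21.8·tan 18.30° = 7.210 m.
Layer 2: sin θ = 1045·sin 18.3°/477 = 0.6879, θ = 43.46°; offset = 16.7·tan 43.46° = 15.827 m.
Layer 3: sin θ = 1309·sin 18.3°/477 = 0.8617, θ = 59.50°; offset = 25.9·tan 59.50° = 43.977 m.
Summing the layer offsets gives 67.014 m.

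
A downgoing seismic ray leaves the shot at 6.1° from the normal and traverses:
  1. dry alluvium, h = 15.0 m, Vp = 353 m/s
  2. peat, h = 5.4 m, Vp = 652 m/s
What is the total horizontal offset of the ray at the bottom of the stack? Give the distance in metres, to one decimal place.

Apply Snell's law at each interface; in layer i the horizontal offset is hᵢ·tan θᵢ.
Layer 1: θ = 6.10°; offset = 15.0·tan 6.10° = 1.603 m.
Layer 2: sin θ = 652·sin 6.1°/353 = 0.1963, θ = 11.32°; offset = 5.4·tan 11.32° = 1.081 m.
Summing the layer offsets gives 2.684 m.

2.7 m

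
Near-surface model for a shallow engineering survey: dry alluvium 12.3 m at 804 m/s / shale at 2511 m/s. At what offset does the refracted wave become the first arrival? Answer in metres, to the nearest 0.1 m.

x_cross = 2h·√((V₂+V₁)/(V₂−V₁)).
(V₂+V₁)/(V₂−V₁) = (2511+804)/(2511−804) = 1.9420; √ = 1.3936.
x_cross = 2·12.3·1.3936 = 34.28 m.

34.3 m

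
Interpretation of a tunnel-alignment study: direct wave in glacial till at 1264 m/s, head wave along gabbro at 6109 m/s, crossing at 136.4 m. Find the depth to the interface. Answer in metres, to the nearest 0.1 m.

x_cross = 2h·√((V₂+V₁)/(V₂−V₁)) → h = x_cross / (2·√((V₂+V₁)/(V₂−V₁))).
√((V₂+V₁)/(V₂−V₁)) = √((6109+1264)/(6109−1264)) = 1.2336.
h = 136.4 / (2·1.2336) = 55.29 m.

55.3 m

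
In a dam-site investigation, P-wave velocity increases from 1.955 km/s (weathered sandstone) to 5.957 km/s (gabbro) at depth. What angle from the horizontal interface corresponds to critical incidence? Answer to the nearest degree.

71°

At critical incidence the refracted ray runs along the interface (θ₂ = 90°), so sin θ_c = V₁/V₂.
θ_c = arcsin(1.955/5.957) = arcsin 0.3282 = 19.16°.
Measured from the interface: 90° − 19.16° = 70.84°.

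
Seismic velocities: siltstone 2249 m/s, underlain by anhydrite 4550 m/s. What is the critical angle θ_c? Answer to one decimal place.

29.6°

Critical incidence: sin θ_c = V₁/V₂ = 2249/4550 = 0.4943.
θ_c = arcsin 0.4943 = 29.62°.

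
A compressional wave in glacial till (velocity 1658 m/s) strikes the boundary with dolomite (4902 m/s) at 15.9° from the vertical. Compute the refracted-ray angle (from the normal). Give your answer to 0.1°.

54.1°

sin θ₁/V₁ = sin θ₂/V₂ ⇒ sin θ₂ = 4902·sin 15.9°/1658 = 4902·0.2740/1658 = 0.8100.
θ₂ = arcsin 0.8100 = 54.09° from the normal.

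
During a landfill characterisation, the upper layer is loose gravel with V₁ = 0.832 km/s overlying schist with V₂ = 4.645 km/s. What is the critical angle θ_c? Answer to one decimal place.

10.3°

At critical incidence the refracted ray runs along the interface (θ₂ = 90°), so sin θ_c = V₁/V₂.
θ_c = arcsin(0.832/4.645) = arcsin 0.1791 = 10.32°.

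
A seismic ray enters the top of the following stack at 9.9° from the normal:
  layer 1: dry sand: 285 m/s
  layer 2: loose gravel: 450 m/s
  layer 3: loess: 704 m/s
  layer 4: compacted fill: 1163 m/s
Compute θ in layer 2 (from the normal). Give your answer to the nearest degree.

16°

Ray parameter p = sin 9.9° / 285 = 6.0326e-04 s/m.
sin θ_2 = p·V_2 = 6.0326e-04 × 450 = 0.2715.
θ_2 = arcsin 0.2715 = 15.75°.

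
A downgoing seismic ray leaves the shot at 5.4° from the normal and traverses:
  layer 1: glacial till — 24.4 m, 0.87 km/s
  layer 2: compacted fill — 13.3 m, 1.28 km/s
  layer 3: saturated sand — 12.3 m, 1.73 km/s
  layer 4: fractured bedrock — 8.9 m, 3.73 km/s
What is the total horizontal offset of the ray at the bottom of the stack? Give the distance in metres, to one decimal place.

10.4 m

p = sin θ₁/V₁ = sin 5.4°/0.87 = 1.0817e-01 s/km is conserved through the stack.
Layer 1: θ = 5.40°; offset = 24.4·tan 5.40° = 2.306 m.
Layer 2: sin θ = p·1.28 = 0.1385 → θ = 7.96°; offset = 13.3·tan 7.96° = 1.859 m.
Layer 3: sin θ = p·1.73 = 0.1871 → θ = 10.79°; offset = 12.3·tan 10.79° = 2.343 m.
Layer 4: sin θ = p·3.73 = 0.4035 → θ = 23.80°; offset = 8.9·tan 23.80° = 3.925 m.
Σ offsets = 10.434 m.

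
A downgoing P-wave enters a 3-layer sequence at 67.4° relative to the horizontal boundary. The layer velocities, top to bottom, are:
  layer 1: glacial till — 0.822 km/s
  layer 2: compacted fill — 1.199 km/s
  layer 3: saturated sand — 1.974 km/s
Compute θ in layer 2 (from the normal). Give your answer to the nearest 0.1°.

From the normal: θ₁ = 90° − 67.4° = 22.6°.
Ray parameter p = sin 22.6° / 0.822 = 4.6751e-01 s/km.
sin θ_2 = p·V_2 = 4.6751e-01 × 1.199 = 0.5605.
θ_2 = arcsin 0.5605 = 34.09°.

34.1°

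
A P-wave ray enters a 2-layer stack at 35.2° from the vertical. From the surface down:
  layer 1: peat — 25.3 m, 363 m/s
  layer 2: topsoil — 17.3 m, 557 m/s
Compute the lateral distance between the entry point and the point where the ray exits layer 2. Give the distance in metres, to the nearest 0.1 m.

p = sin θ₁/V₁ = sin 35.2°/363 = 1.5880e-03 s/m is conserved through the stack.
Layer 1: θ = 35.20°; offset = 25.3·tan 35.20° = 17.847 m.
Layer 2: sin θ = p·557 = 0.8845 → θ = 62.19°; offset = 17.3·tan 62.19° = 32.798 m.
Total horizontal offset = 50.645 m.

50.6 m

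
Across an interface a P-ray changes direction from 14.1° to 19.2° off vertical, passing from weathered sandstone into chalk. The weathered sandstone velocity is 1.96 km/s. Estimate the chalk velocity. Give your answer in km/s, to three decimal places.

2.646 km/s

Snell's law: sin 14.1°/V₁ = sin 19.2°/V₂.
V₂ = V₁·sin 19.2°/sin 14.1° = 1.96 × 1.3499 = 2.646 km/s.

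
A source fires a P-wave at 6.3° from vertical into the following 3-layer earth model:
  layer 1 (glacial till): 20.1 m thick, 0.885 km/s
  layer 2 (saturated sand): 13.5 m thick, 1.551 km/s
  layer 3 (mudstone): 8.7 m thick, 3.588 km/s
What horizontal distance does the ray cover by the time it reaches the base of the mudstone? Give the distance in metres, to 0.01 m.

Ray parameter p = sin 6.3° / 0.885 km/s = 1.2399e-01 s/km.
Layer 1: θ = 6.30°; offset = 20.1·tan 6.30° = 2.2191 m.
Layer 2: sin θ = p·1.551 = 0.1923 → θ = 11.09°; offset = 13.5·tan 11.09° = 2.6456 m.
Layer 3: sin θ = p·3.588 = 0.4449 → θ = 26.42°; offset = 8.7·tan 26.42° = 4.3218 m.
Total horizontal offset = 9.1865 m.

9.19 m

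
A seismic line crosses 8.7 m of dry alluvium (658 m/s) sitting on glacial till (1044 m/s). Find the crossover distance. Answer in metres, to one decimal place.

x_cross = 2h·√((V₂+V₁)/(V₂−V₁)).
(V₂+V₁)/(V₂−V₁) = (1044+658)/(1044−658) = 4.4093; √ = 2.0998.
x_cross = 2·8.7·2.0998 = 36.54 m.

36.5 m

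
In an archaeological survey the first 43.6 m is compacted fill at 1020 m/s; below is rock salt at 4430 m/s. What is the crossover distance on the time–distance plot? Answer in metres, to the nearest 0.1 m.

θ_c = arcsin(1020/4430) = 13.31°, so cos θ_c = 0.9731 and tᵢ = 2h cos θ_c/V₁ = 0.0832 s.
At crossover x/V₁ = x/V₂ + tᵢ ⇒ x = tᵢ/(1/V₁ − 1/V₂) = 0.08319/(9.8039e-04 − 2.2573e-04) = 110.24 m.

110.2 m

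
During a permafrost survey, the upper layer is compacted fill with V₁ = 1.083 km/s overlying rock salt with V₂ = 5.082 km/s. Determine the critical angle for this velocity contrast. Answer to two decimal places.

12.30°

At critical incidence the refracted ray runs along the interface (θ₂ = 90°), so sin θ_c = V₁/V₂.
θ_c = arcsin(1.083/5.082) = arcsin 0.2131 = 12.30°.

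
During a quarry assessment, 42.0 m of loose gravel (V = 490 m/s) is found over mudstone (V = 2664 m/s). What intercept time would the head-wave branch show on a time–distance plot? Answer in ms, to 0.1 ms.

tᵢ = 2h·√(V₂²−V₁²)/(V₁V₂).
√(V₂²−V₁²) = √(2664²−490²) = 2618.5 m/s.
tᵢ = 2·42.0·2618.5/(490·2664) = 0.16850 s.

168.5 ms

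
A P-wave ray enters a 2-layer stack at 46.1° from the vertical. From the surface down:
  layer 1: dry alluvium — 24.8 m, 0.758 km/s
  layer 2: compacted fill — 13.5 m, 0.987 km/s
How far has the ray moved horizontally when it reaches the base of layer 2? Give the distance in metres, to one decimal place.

62.4 m

Apply Snell's law at each interface; in layer i the horizontal offset is hᵢ·tan θᵢ.
Layer 1: θ = 46.10°; offset = 24.8·tan 46.10° = 25.771 m.
Layer 2: sin θ = 0.987·sin 46.1°/0.758 = 0.9382, θ = 69.76°; offset = 13.5·tan 69.76° = 36.608 m.
Total horizontal offset = 62.379 m.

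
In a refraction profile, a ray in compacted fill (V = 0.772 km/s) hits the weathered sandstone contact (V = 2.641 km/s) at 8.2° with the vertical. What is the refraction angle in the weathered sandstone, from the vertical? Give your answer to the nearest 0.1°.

29.2°

sin θ₁/V₁ = sin θ₂/V₂ ⇒ sin θ₂ = 2.641·sin 8.2°/0.772 = 2.641·0.1426/0.772 = 0.4879.
θ₂ = sin⁻¹(0.4879) = 29.20° (from vertical).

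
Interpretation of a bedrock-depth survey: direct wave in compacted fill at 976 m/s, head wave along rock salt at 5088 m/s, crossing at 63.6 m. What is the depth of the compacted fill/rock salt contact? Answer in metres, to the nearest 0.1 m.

x_cross = 2h·√((V₂+V₁)/(V₂−V₁)) → h = x_cross / (2·√((V₂+V₁)/(V₂−V₁))).
√((V₂+V₁)/(V₂−V₁)) = √((5088+976)/(5088−976)) = 1.2144.
h = 63.6 / (2·1.2144) = 26.19 m.

26.2 m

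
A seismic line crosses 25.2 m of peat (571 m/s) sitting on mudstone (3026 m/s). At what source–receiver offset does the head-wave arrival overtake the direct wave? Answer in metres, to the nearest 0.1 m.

61.0 m

θ_c = arcsin(571/3026) = 10.88°, so cos θ_c = 0.9820 and tᵢ = 2h cos θ_c/V₁ = 0.0867 s.
At crossover x/V₁ = x/V₂ + tᵢ ⇒ x = tᵢ/(1/V₁ − 1/V₂) = 0.08668/(1.7513e-03 − 3.3047e-04) = 61.01 m.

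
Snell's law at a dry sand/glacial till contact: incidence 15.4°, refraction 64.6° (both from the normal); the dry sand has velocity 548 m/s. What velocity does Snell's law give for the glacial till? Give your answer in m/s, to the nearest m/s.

Snell's law: sin 15.4°/V₁ = sin 64.6°/V₂.
V₂ = V₁·sin 64.6°/sin 15.4° = 548 × 3.4017 = 1864.12 m/s.

1864 m/s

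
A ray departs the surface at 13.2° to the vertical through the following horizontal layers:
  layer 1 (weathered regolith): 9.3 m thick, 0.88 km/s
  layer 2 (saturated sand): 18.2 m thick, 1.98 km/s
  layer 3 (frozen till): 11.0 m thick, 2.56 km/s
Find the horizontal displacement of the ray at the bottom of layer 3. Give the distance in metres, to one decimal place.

Ray parameter p = sin 13.2° / 0.88 km/s = 2.5949e-01 s/km.
Layer 1: θ = 13.20°; offset = 9.3·tan 13.20° = 2.181 m.
Layer 2: sin θ = p·1.98 = 0.5138 → θ = 30.92°; offset = 18.2·tan 30.92° = 10.900 m.
Layer 3: sin θ = p·2.56 = 0.6643 → θ = 41.63°; offset = 11.0·tan 41.63° = 9.776 m.
Summing the layer offsets gives 22.857 m.

22.9 m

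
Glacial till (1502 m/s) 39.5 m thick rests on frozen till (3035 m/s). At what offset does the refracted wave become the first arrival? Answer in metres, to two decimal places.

θ_c = arcsin(1502/3035) = 29.66°, so cos θ_c = 0.8690 and tᵢ = 2h cos θ_c/V₁ = 0.0457 s.
At crossover x/V₁ = x/V₂ + tᵢ ⇒ x = tᵢ/(1/V₁ − 1/V₂) = 0.04570/(6.6578e-04 − 3.2949e-04) = 135.91 m.

135.91 m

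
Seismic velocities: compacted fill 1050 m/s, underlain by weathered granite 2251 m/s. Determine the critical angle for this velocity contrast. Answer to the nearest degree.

28°

At critical incidence the refracted ray runs along the interface (θ₂ = 90°), so sin θ_c = V₁/V₂.
θ_c = arcsin(1050/2251) = arcsin 0.4665 = 27.80°.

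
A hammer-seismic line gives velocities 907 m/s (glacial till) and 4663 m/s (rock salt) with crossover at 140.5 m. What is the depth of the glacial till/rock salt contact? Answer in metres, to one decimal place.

57.7 m

h = (x_cross/2)·√((V₂−V₁)/(V₂+V₁)).
(V₂−V₁)/(V₂+V₁) = (4663−907)/(4663+907) = 0.6743; √ = 0.8212.
h = (140.5/2)·0.8212 = 57.69 m.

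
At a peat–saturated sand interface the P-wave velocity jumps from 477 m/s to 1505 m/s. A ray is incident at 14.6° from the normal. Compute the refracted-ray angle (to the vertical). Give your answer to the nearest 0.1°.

52.7°

sin θ₁/V₁ = sin θ₂/V₂ ⇒ sin θ₂ = 1505·sin 14.6°/477 = 1505·0.2521/477 = 0.7953.
θ₂ = sin⁻¹(0.7953) = 52.68° (from vertical).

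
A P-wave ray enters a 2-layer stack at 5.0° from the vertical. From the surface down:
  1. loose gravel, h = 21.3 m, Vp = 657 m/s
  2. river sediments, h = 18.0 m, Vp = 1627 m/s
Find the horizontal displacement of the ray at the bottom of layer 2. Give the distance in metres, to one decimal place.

5.8 m

Apply Snell's law at each interface; in layer i the horizontal offset is hᵢ·tan θᵢ.
Layer 1: θ = 5.00°; offset = 21.3·tan 5.00° = 1.864 m.
Layer 2: sin θ = 1627·sin 5.0°/657 = 0.2158, θ = 12.46°; offset = 18.0·tan 12.46° = 3.979 m.
Total horizontal offset = 5.842 m.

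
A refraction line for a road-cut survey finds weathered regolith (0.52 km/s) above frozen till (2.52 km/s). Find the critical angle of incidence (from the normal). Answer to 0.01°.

11.91°

Critical incidence: sin θ_c = V₁/V₂ = 0.52/2.52 = 0.2063.
θ_c = arcsin 0.2063 = 11.91°.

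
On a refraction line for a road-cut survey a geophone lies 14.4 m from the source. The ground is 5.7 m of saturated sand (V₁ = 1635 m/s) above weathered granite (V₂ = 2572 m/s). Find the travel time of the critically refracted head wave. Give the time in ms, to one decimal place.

θ_c = arcsin(V₁/V₂) = arcsin(1635/2572) = 39.47°, cos θ_c = 0.7719.
Intercept time tᵢ = 2h cos θ_c / V₁ = 2·5.7·0.7719/1635 = 0.00538 s.
t = x/V₂ + tᵢ = 14.4/2572 + 0.00538 = 0.01098 s.

11.0 ms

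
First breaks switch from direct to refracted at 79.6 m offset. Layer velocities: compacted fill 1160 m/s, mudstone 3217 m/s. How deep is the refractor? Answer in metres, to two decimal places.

27.28 m

x_cross = 2h·√((V₂+V₁)/(V₂−V₁)) → h = x_cross / (2·√((V₂+V₁)/(V₂−V₁))).
√((V₂+V₁)/(V₂−V₁)) = √((3217+1160)/(3217−1160)) = 1.4587.
h = 79.6 / (2·1.4587) = 27.28 m.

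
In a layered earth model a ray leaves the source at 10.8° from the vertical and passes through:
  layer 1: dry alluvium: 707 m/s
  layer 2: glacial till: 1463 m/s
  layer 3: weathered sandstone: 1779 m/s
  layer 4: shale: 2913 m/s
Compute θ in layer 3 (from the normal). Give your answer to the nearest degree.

Ray parameter p = sin 10.8° / 707 = 2.6504e-04 s/m.
sin θ_3 = p·V_3 = 2.6504e-04 × 1779 = 0.4715.
θ_3 = arcsin 0.4715 = 28.13°.

28°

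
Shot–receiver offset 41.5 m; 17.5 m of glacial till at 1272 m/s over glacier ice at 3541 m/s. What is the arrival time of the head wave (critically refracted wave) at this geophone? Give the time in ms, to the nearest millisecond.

θ_c = arcsin(V₁/V₂) = arcsin(1272/3541) = 21.05°, cos θ_c = 0.9333.
Intercept time tᵢ = 2h cos θ_c / V₁ = 2·17.5·0.9333/1272 = 0.02568 s.
t = x/V₂ + tᵢ = 41.5/3541 + 0.02568 = 0.03740 s.

37 ms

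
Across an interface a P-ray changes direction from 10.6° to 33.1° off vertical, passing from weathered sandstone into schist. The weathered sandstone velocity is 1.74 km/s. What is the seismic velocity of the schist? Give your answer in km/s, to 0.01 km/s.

Snell's law: sin 10.6°/V₁ = sin 33.1°/V₂.
V₂ = V₁·sin 33.1°/sin 10.6° = 1.74 × 2.9687 = 5.17 km/s.

5.17 km/s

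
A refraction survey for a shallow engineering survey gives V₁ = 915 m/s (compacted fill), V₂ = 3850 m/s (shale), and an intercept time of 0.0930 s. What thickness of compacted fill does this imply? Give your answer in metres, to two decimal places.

43.80 m

h = tᵢ·V₁·V₂ / (2·√(V₂²−V₁²)).
√(V₂²−V₁²) = √(3850² − 915²) = 3739.7 m/s.
h = 0.093 s × 915 × 3850 / (2 × 3739.7) = 43.80 m.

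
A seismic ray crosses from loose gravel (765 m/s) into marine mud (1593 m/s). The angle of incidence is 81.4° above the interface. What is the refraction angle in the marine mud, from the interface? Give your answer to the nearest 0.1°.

71.9°

Angle from the normal: 90° − 81.4° = 8.6°.
Snell's law: sin θ₂ = (V₂/V₁)·sin θ₁ = (1593/765)·sin 8.6° = 0.3114.
θ₂ = sin⁻¹(0.3114) = 18.14° (from vertical).
From the interface: 90° − 18.14° = 71.86°.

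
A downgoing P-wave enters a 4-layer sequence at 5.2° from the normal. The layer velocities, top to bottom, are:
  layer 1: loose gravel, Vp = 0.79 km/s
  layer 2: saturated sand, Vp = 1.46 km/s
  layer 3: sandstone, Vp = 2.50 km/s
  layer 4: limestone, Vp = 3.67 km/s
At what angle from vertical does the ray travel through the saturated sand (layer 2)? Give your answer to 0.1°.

9.6°

Ray parameter p = sin 5.2° / 0.79 = 1.1472e-01 s/km.
sin θ_2 = p·V_2 = 1.1472e-01 × 1.46 = 0.1675.
θ_2 = arcsin 0.1675 = 9.64°.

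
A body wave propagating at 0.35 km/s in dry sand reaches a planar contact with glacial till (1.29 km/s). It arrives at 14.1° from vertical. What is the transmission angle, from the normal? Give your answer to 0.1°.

63.9°

Snell's law: sin θ₂ = (V₂/V₁)·sin θ₁ = (1.29/0.35)·sin 14.1° = 0.8979.
θ₂ = sin⁻¹(0.8979) = 63.88° (from vertical).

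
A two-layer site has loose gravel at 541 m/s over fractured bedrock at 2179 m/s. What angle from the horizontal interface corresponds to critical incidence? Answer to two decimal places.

Critical incidence: sin θ_c = V₁/V₂ = 541/2179 = 0.2483.
θ_c = arcsin 0.2483 = 14.38°.
Measured from the interface: 90° − 14.38° = 75.62°.

75.62°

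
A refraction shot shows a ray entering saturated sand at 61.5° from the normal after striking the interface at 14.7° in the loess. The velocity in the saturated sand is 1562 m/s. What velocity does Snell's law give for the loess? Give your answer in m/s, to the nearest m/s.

sin 14.7° = 0.2538; sin 61.5° = 0.8788.
V₁ = V₂·(sin θ₁/sin θ₂) = 1562·(0.2538/0.8788) = 451.03 m/s.

451 m/s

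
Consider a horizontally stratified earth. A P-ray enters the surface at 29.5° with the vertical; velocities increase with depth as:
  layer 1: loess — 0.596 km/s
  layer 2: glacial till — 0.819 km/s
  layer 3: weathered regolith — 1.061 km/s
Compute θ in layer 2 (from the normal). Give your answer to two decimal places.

42.58°

Ray parameter p = sin 29.5° / 0.596 = 8.2621e-01 s/km.
sin θ_2 = p·V_2 = 8.2621e-01 × 0.819 = 0.6767.
θ_2 = arcsin 0.6767 = 42.58°.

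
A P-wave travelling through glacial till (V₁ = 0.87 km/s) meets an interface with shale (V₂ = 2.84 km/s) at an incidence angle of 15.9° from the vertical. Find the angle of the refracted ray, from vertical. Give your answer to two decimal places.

63.42°

sin θ₁/V₁ = sin θ₂/V₂ ⇒ sin θ₂ = 2.84·sin 15.9°/0.87 = 2.84·0.2740/0.87 = 0.8943.
θ₂ = arcsin 0.8943 = 63.42° from the normal.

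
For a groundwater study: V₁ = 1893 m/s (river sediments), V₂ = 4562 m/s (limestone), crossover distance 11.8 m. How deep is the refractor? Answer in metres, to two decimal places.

x_cross = 2h·√((V₂+V₁)/(V₂−V₁)) → h = x_cross / (2·√((V₂+V₁)/(V₂−V₁))).
√((V₂+V₁)/(V₂−V₁)) = √((4562+1893)/(4562−1893)) = 1.5552.
h = 11.8 / (2·1.5552) = 3.79 m.

3.79 m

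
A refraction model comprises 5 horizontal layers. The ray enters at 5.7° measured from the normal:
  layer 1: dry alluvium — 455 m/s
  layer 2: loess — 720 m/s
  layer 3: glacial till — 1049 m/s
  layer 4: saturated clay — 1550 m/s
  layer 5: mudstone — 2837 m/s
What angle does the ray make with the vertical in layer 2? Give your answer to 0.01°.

Ray parameter p = sin 5.7° / 455 = 2.1829e-04 s/m.
sin θ_2 = p·V_2 = 2.1829e-04 × 720 = 0.1572.
θ_2 = 9.04° from the vertical.

9.04°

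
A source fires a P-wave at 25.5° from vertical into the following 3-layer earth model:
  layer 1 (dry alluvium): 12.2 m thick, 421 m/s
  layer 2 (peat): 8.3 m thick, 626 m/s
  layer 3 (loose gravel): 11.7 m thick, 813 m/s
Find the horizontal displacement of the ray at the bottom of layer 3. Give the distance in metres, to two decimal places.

Ray parameter p = sin 25.5° / 421 m/s = 1.0226e-03 s/m.
Layer 1: θ = 25.50°; offset = 12.2·tan 25.50° = 5.8191 m.
Layer 2: sin θ = p·626 = 0.6401 → θ = 39.80°; offset = 8.3·tan 39.80° = 6.9159 m.
Layer 3: sin θ = p·813 = 0.8314 → θ = 56.24°; offset = 11.7·tan 56.24° = 17.5033 m.
Σ offsets = 30.2383 m.

30.24 m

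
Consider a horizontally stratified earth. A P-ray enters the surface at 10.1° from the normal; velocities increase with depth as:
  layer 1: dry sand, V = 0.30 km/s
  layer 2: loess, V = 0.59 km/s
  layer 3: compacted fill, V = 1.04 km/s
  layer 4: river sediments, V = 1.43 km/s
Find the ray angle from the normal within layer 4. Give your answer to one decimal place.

56.7°

Snell's law across each interface conserves sin θ / V, so sin θ_4 = V_4·sin θ₁/V₁.
sin θ_4 = 1.43 × sin 10.1° / 0.30 = 0.8359.
θ_4 = 56.71° from the vertical.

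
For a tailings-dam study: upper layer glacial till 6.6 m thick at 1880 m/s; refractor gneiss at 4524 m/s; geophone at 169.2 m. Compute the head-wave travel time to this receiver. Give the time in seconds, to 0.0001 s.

0.0438 s

θ_c = arcsin(V₁/V₂) = arcsin(1880/4524) = 24.55°, cos θ_c = 0.9096.
Intercept time tᵢ = 2h cos θ_c / V₁ = 2·6.6·0.9096/1880 = 0.00639 s.
t = x/V₂ + tᵢ = 169.2/4524 + 0.00639 = 0.04379 s.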